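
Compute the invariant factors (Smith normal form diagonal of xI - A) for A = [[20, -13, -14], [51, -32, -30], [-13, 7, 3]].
(x - 1)(x + 5)^2

The Jordan structure of A has elementary divisors (x + 5)^2, (x - 1). Arranging the block sizes at each eigenvalue in decreasing order and taking row products gives the invariant factors.

Invariant factors (smallest first, each dividing the next): (x - 1)(x + 5)^2.

Check: the last factor (x - 1)(x + 5)^2 is the minimal polynomial, and the product (x - 1)(x + 5)^2 is the characteristic polynomial.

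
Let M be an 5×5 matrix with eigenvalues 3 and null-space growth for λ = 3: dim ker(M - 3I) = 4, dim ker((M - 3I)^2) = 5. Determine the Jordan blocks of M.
Jordan blocks: (3, 2), (3, 1), (3, 1), (3, 1)

λ = 3: successive nullity increments [4, 1] count blocks of size ≥ k; block sizes are [2, 1, 1, 1].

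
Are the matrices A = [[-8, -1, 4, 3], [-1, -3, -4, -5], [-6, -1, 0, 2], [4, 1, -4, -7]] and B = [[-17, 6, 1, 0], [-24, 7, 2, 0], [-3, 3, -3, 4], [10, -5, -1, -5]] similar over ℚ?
Yes.

Two matrices over a field are similar if and only if they have the same invariant factors.

Both A and B have characteristic polynomial (x + 4)^2(x + 5)^2 and minimal polynomial (x + 4)^2(x + 5)^2. Computing further, both have invariant factors (x + 4)^2(x + 5)^2. Hence A and B are similar.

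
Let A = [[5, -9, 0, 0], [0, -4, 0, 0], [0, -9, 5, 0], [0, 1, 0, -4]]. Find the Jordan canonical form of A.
The characteristic polynomial is det(xI - A) = (x - 5)^2(x + 4)^2, so the eigenvalues are -4 (algebraic multiplicity 2), 5 (algebraic multiplicity 2).

For λ = -4: rank(A + 4I) = 3, rank((A + 4I)^2) = 2. The eigenspace has dimension 4 - 3 = 1, so there is 1 Jordan block; the rank sequence gives block sizes [2].

For λ = 5: rank(A - 5I) = 2. The eigenspace has dimension 4 - 2 = 2, so there are 2 Jordan blocks; the rank sequence gives block sizes [1, 1].

Assembling the blocks gives the Jordan form J above.

J = [[-4, 1, 0, 0], [0, -4, 0, 0], [0, 0, 5, 0], [0, 0, 0, 5]]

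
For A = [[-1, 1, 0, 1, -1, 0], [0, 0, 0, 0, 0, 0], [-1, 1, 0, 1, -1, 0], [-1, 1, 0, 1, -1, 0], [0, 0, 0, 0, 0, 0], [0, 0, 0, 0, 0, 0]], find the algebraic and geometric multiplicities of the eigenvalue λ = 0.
The characteristic polynomial is x^6, so the factor x appears with exponent 6: the algebraic multiplicity is 6.

rank(A) = 1, so the eigenspace has dimension 6 - 1 = 5: the geometric multiplicity is 5.

Since 5 < 6, A is not diagonalizable.

algebraic multiplicity 6, geometric multiplicity 5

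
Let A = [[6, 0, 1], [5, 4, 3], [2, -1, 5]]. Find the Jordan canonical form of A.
The characteristic polynomial is det(xI - A) = (x - 5)^3, so the eigenvalues are 5 (algebraic multiplicity 3).

For λ = 5: rank(A - 5I) = 2, rank((A - 5I)^2) = 1, rank((A - 5I)^3) = 0. The eigenspace has dimension 3 - 2 = 1, so there is 1 Jordan block; the rank sequence gives block sizes [3].

Assembling the blocks gives the Jordan form J above.

J = [[5, 1, 0], [0, 5, 1], [0, 0, 5]]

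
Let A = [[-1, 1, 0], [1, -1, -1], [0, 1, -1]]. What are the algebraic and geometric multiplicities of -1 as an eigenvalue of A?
The characteristic polynomial is (x + 1)^3, so the factor x + 1 appears with exponent 3: the algebraic multiplicity is 3.

rank(A + I) = 2, so the eigenspace has dimension 3 - 2 = 1: the geometric multiplicity is 1.

Since 1 < 3, A is not diagonalizable.

algebraic multiplicity 3, geometric multiplicity 1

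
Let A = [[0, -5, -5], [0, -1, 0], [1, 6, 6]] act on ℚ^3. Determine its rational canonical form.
R = [[0, 0, -5], [1, 0, 1], [0, 1, 5]]

The invariant factors of A (the non-unit diagonal entries of the Smith normal form of xI - A over ℚ[x]) are (x - 5)(x - 1)(x + 1), each dividing the next. The characteristic polynomial is their product, (x - 5)(x - 1)(x + 1).

The rational canonical form is the block-diagonal matrix of companion matrices C(f_i):
R = [[0, 0, -5], [1, 0, 1], [0, 1, 5]].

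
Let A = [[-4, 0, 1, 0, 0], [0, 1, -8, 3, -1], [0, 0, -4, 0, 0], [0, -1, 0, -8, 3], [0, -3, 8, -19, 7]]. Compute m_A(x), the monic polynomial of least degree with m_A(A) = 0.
The characteristic polynomial factors as x^3(x + 4)^2. The minimal polynomial is ∏(x - λ)^{k_λ} where k_λ is the size of the largest Jordan block at λ.

For λ = -4: rank(A + 4I) = 4, and the largest Jordan block has size 2 (the smallest k with rank((A + 4I)^k) = rank((A + 4I)^(k+1))).
For λ = 0: rank(A) = 4, and the largest Jordan block has size 3 (the smallest k with rank(A^k) = rank(A^(k+1))).

So m_A(x) = x^3(x + 4)^2.

m_A(x) = x^3(x + 4)^2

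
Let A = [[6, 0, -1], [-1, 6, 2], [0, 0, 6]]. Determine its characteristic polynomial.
χ_A(x) = (x - 6)^3

xI - A = [[x - 6, 0, 1], [1, x - 6, -2], [0, 0, x - 6]].

Expanding det(xI - A) along the first row:
det(xI - A) = + (x - 6)·det([[x - 6, -2], [0, x - 6]]) - (0)·det([[1, -2], [0, x - 6]]) + (1)·det([[1, x - 6], [0, 0]]).

Evaluating gives χ_A(x) = x^3 - 18x^2 + 108x - 216 = (x - 6)^3.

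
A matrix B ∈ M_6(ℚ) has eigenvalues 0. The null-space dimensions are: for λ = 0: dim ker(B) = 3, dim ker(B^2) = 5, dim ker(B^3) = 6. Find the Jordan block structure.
λ = 0: successive nullity increments [3, 2, 1] count blocks of size ≥ k; block sizes are [3, 2, 1].

Jordan blocks: (0, 3), (0, 2), (0, 1)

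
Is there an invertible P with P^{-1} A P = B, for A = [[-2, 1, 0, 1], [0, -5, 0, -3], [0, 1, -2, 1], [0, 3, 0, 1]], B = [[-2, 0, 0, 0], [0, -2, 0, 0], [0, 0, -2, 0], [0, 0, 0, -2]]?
Both have characteristic polynomial (x + 2)^4, but the minimal polynomial of A is (x + 2)^2 while the minimal polynomial of B is x + 2. The minimal polynomial is a similarity invariant, so A and B are not similar.

No.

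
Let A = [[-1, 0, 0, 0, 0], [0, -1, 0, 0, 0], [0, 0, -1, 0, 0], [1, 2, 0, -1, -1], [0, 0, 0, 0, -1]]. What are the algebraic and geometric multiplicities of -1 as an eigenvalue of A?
algebraic multiplicity 5, geometric multiplicity 4

The characteristic polynomial is (x + 1)^5, so the factor x + 1 appears with exponent 5: the algebraic multiplicity is 5.

rank(A + I) = 1, so the eigenspace has dimension 5 - 1 = 4: the geometric multiplicity is 4.

Since 4 < 5, A is not diagonalizable.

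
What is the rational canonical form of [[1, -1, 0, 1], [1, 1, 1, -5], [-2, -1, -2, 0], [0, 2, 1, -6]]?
The invariant factors of A (the non-unit diagonal entries of the Smith normal form of xI - A over ℚ[x]) are x^2(x + 3)^2, each dividing the next. The characteristic polynomial is their product, x^2(x + 3)^2.

The rational canonical form is the block-diagonal matrix of companion matrices C(f_i):
R = [[0, 0, 0, 0], [1, 0, 0, 0], [0, 1, 0, -9], [0, 0, 1, -6]].

R = [[0, 0, 0, 0], [1, 0, 0, 0], [0, 1, 0, -9], [0, 0, 1, -6]]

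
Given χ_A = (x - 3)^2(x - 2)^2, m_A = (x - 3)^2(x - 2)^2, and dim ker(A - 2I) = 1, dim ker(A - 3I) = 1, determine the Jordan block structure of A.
λ = 2: algebraic multiplicity 2 (exponent in χ_A), largest block size 2 (exponent in m_A), 1 block (geometric multiplicity). This forces block sizes [2].
λ = 3: algebraic multiplicity 2 (exponent in χ_A), largest block size 2 (exponent in m_A), 1 block (geometric multiplicity). This forces block sizes [2].

Jordan blocks: (2, 2), (3, 2)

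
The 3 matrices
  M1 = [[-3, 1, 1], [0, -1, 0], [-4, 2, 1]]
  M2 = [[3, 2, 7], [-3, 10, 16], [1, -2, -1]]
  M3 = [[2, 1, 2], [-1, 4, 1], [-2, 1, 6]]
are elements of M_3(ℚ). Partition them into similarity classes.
2 classes: {M1}, {M2, M3}

Characteristic polynomials: χ_{M1} = (x + 1)^3, χ_{M2} = (x - 4)^3, χ_{M3} = (x - 4)^3.

{M1}: invariant factors x + 1, (x + 1)^2.

{M2, M3}: invariant factors (x - 4)^3.

Matrices are similar if and only if their invariant-factor lists agree; the partition into similarity classes is {M1}, {M2, M3}.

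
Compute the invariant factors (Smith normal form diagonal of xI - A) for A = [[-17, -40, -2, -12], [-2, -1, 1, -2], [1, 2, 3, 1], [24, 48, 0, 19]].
The Jordan structure of A has elementary divisors (x + 5), (x - 3)^3. Arranging the block sizes at each eigenvalue in decreasing order and taking row products gives the invariant factors.

Invariant factors (smallest first, each dividing the next): (x - 3)^3(x + 5).

Check: the last factor (x - 3)^3(x + 5) is the minimal polynomial, and the product (x - 3)^3(x + 5) is the characteristic polynomial.

(x - 3)^3(x + 5)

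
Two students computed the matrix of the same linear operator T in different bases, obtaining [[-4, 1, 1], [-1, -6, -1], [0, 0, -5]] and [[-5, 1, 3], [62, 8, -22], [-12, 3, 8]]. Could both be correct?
trace(A) = -15 but trace(B) = 11. The trace is a similarity invariant, so A and B are not similar.

No.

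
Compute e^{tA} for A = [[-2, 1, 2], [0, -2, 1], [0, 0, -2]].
A has Jordan form J = [[-2, 1, 0], [0, -2, 1], [0, 0, -2]] with A = PJP^{-1}, so e^{tA} = P e^{tJ} P^{-1}.

For a Jordan block J_k(λ), e^{tJ_k(λ)} = e^{λt} · (I + tN + t^2 N^2/2! + ... + t^{k-1} N^{k-1}/(k-1)!) where N is the nilpotent superdiagonal part.

Assembling the blocks and conjugating back gives the entries of e^{tA} as shown above.

e^{tA} = [[e^{-2*t}, t*e^{-2*t}, t*(t + 4)*e^{-2*t}/2], [0, e^{-2*t}, t*e^{-2*t}], [0, 0, e^{-2*t}]]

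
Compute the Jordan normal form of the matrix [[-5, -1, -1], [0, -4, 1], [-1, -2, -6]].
The characteristic polynomial is det(xI - A) = (x + 5)^3, so the eigenvalues are -5 (algebraic multiplicity 3).

For λ = -5: rank(A + 5I) = 2, rank((A + 5I)^2) = 1, rank((A + 5I)^3) = 0. The eigenspace has dimension 3 - 2 = 1, so there is 1 Jordan block; the rank sequence gives block sizes [3].

Assembling the blocks gives the Jordan form J above.

J = [[-5, 1, 0], [0, -5, 1], [0, 0, -5]]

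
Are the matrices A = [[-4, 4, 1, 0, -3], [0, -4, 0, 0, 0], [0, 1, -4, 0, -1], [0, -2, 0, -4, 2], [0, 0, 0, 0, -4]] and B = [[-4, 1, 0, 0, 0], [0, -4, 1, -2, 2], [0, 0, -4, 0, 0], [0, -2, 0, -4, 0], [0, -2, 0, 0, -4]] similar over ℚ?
Yes.

Two matrices over a field are similar if and only if they have the same invariant factors.

Both A and B have characteristic polynomial (x + 4)^5 and minimal polynomial (x + 4)^3. Computing further, both have invariant factors x + 4, x + 4, (x + 4)^3. Hence A and B are similar.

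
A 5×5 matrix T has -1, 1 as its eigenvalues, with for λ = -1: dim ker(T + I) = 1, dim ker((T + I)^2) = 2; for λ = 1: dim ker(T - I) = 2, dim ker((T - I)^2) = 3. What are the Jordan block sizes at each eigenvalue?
Jordan blocks: (-1, 2), (1, 2), (1, 1)

λ = -1: successive nullity increments [1, 1] count blocks of size ≥ k; block sizes are [2].
λ = 1: successive nullity increments [2, 1] count blocks of size ≥ k; block sizes are [2, 1].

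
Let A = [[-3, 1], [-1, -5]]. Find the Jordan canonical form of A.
J = [[-4, 1], [0, -4]]

The characteristic polynomial is det(xI - A) = (x + 4)^2, so the eigenvalues are -4 (algebraic multiplicity 2).

For λ = -4: rank(A + 4I) = 1, rank((A + 4I)^2) = 0. The eigenspace has dimension 2 - 1 = 1, so there is 1 Jordan block; the rank sequence gives block sizes [2].

Assembling the blocks gives the Jordan form J above.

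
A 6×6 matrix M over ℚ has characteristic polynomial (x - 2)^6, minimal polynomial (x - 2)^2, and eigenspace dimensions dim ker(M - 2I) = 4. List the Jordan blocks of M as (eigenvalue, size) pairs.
λ = 2: algebraic multiplicity 6 (exponent in χ_M), largest block size 2 (exponent in m_M), 4 blocks (geometric multiplicity). These force block sizes [2, 2, 1, 1].

Jordan blocks: (2, 2), (2, 2), (2, 1), (2, 1)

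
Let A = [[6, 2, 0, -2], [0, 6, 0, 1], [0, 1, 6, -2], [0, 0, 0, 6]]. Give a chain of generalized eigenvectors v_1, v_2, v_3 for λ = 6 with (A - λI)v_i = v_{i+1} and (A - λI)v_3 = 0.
We seek v_1 ∈ ker((A - 6I)^3) \ ker((A - 6I)^2), then set v_{i+1} = (A - 6I) v_i.

One such chain is v_1 = [[-2, 0, 0, 1]]^T, v_2 = [[-2, 1, -2, 0]]^T, v_3 = [[2, 0, 1, 0]]^T. Check: (A - 6I) v_3 = [[0, 0, 0, 0]]^T = 0.

v_1 = [[-2, 0, 0, 1]]^T, v_2 = [[-2, 1, -2, 0]]^T, v_3 = [[2, 0, 1, 0]]^T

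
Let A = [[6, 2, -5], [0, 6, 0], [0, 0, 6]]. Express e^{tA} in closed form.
e^{tA} = [[e^{6*t}, 2*t*e^{6*t}, -5*t*e^{6*t}], [0, e^{6*t}, 0], [0, 0, e^{6*t}]]

A has Jordan form J = [[6, 1, 0], [0, 6, 0], [0, 0, 6]] with A = PJP^{-1}, so e^{tA} = P e^{tJ} P^{-1}.

For a Jordan block J_k(λ), e^{tJ_k(λ)} = e^{λt} · (I + tN + t^2 N^2/2! + ... + t^{k-1} N^{k-1}/(k-1)!) where N is the nilpotent superdiagonal part.

Assembling the blocks and conjugating back gives the entries of e^{tA} as shown above.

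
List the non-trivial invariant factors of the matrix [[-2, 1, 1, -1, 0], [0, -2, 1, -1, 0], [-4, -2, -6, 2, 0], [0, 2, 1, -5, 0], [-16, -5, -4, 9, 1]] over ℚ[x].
x + 4, (x - 1)(x + 3)(x + 4)^2

The Jordan structure of A has elementary divisors (x + 4)^2, (x + 4), (x + 3), (x - 1). Arranging the block sizes at each eigenvalue in decreasing order and taking row products gives the invariant factors.

Invariant factors (smallest first, each dividing the next): x + 4, (x - 1)(x + 3)(x + 4)^2.

Check: the last factor (x - 1)(x + 3)(x + 4)^2 is the minimal polynomial, and the product (x - 1)(x + 3)(x + 4)^3 is the characteristic polynomial.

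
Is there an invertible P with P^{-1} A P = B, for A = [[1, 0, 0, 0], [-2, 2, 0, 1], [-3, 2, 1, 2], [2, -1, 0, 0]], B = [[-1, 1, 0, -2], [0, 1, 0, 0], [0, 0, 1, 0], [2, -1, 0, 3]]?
Both have characteristic polynomial (x - 1)^4 and minimal polynomial (x - 1)^2. But rank(A - I) = 2 for A while rank(B - I) = 1 for B, so the number of Jordan blocks at λ = 1 differs. A and B are not similar.

No.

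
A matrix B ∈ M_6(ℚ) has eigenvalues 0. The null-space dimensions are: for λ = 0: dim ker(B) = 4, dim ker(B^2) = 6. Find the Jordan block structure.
λ = 0: successive nullity increments [4, 2] count blocks of size ≥ k; block sizes are [2, 2, 1, 1].

Jordan blocks: (0, 2), (0, 2), (0, 1), (0, 1)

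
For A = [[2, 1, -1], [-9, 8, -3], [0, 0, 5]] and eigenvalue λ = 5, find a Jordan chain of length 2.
We seek v_1 ∈ ker((A - 5I)^2) \ ker(A - 5I), then set v_{i+1} = (A - 5I) v_i.

One such chain is v_1 = [[1, 2, 0]]^T, v_2 = [[-1, -3, 0]]^T. Check: (A - 5I) v_2 = [[0, 0, 0]]^T = 0.

v_1 = [[1, 2, 0]]^T, v_2 = [[-1, -3, 0]]^T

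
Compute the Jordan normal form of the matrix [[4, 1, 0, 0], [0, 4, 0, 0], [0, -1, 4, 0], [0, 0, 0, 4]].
The characteristic polynomial is det(xI - A) = (x - 4)^4, so the eigenvalues are 4 (algebraic multiplicity 4).

For λ = 4: rank(A - 4I) = 1, rank((A - 4I)^2) = 0. The eigenspace has dimension 4 - 1 = 3, so there are 3 Jordan blocks; the rank sequence gives block sizes [2, 1, 1].

Assembling the blocks gives the Jordan form J above.

J = [[4, 1, 0, 0], [0, 4, 0, 0], [0, 0, 4, 0], [0, 0, 0, 4]]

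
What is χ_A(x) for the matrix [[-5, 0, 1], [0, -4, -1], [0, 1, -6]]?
xI - A = [[x + 5, 0, -1], [0, x + 4, 1], [0, -1, x + 6]].

Expanding det(xI - A) along the first row:
det(xI - A) = + (x + 5)·det([[x + 4, 1], [-1, x + 6]]) - (0)·det([[0, 1], [0, x + 6]]) + (-1)·det([[0, x + 4], [0, -1]]).

Evaluating gives χ_A(x) = x^3 + 15x^2 + 75x + 125 = (x + 5)^3.

χ_A(x) = (x + 5)^3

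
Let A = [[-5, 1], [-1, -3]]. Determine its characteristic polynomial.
χ_A(x) = (x + 4)^2

xI - A = [[x + 5, -1], [1, x + 3]].

Expanding det(xI - A) along the first row:
det(xI - A) = + (x + 5)·det([[x + 3]]) - (-1)·det([[1]]).

Evaluating gives χ_A(x) = x^2 + 8x + 16 = (x + 4)^2.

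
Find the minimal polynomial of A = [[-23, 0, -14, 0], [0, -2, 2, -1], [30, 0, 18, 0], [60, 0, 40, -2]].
m_A(x) = (x + 2)^2(x + 3)

The characteristic polynomial factors as (x + 2)^3(x + 3). The minimal polynomial is ∏(x - λ)^{k_λ} where k_λ is the size of the largest Jordan block at λ.

For λ = -3: rank(A + 3I) = 3, and the largest Jordan block has size 1 (the smallest k with rank((A + 3I)^k) = rank((A + 3I)^(k+1))).
For λ = -2: rank(A + 2I) = 2, and the largest Jordan block has size 2 (the smallest k with rank((A + 2I)^k) = rank((A + 2I)^(k+1))).

So m_A(x) = (x + 2)^2(x + 3).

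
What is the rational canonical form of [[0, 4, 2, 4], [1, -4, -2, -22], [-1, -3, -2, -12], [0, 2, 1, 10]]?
R = [[0, 0, 0, -16], [1, 0, 0, -16], [0, 1, 0, 4], [0, 0, 1, 4]]

The invariant factors of A (the non-unit diagonal entries of the Smith normal form of xI - A over ℚ[x]) are (x^2 - 2x - 4)^2, each dividing the next. The characteristic polynomial is their product, (x^2 - 2x - 4)^2.

The rational canonical form is the block-diagonal matrix of companion matrices C(f_i):
R = [[0, 0, 0, -16], [1, 0, 0, -16], [0, 1, 0, 4], [0, 0, 1, 4]].

Note the characteristic polynomial does not split into linear factors over ℚ, so A has no Jordan form over ℚ; the rational canonical form exists over any field.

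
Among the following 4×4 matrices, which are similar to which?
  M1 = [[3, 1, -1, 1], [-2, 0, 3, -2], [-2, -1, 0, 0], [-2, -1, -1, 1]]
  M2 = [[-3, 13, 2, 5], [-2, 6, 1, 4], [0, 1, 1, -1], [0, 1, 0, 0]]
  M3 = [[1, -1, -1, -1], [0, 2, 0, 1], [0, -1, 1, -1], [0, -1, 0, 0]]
Characteristic polynomials: χ_{M1} = (x - 1)^4, χ_{M2} = (x - 1)^4, χ_{M3} = (x - 1)^4.

{M1, M2, M3}: invariant factors x - 1, (x - 1)^3.

Matrices are similar if and only if their invariant-factor lists agree; the partition into similarity classes is {M1, M2, M3}.

1 class: {M1, M2, M3}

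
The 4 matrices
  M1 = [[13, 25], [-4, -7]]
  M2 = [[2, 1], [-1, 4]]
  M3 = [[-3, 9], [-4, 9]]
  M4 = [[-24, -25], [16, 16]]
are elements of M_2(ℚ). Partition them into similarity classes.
2 classes: {M1, M2, M3}, {M4}

Characteristic polynomials: χ_{M1} = (x - 3)^2, χ_{M2} = (x - 3)^2, χ_{M3} = (x - 3)^2, χ_{M4} = (x + 4)^2.

{M1, M2, M3}: invariant factors (x - 3)^2.

{M4}: invariant factors (x + 4)^2.

Matrices are similar if and only if their invariant-factor lists agree; the partition into similarity classes is {M1, M2, M3}, {M4}.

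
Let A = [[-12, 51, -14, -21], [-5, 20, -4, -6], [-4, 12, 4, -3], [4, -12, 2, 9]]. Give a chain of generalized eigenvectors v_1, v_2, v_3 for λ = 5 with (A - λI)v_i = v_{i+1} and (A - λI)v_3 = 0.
We seek v_1 ∈ ker((A - 5I)^3) \ ker((A - 5I)^2), then set v_{i+1} = (A - 5I) v_i.

One such chain is v_1 = [[-2, 0, -5, 5]]^T, v_2 = [[-1, 0, -2, 2]]^T, v_3 = [[3, 1, 0, 0]]^T. Check: (A - 5I) v_3 = [[0, 0, 0, 0]]^T = 0.

v_1 = [[-2, 0, -5, 5]]^T, v_2 = [[-1, 0, -2, 2]]^T, v_3 = [[3, 1, 0, 0]]^T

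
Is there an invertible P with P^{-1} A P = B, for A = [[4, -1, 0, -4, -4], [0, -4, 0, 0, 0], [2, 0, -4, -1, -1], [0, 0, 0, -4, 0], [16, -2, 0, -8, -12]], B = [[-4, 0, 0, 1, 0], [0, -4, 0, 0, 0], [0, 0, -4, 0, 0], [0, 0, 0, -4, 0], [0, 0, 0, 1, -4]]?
Both have characteristic polynomial (x + 4)^5 and minimal polynomial (x + 4)^2. But rank(A + 4I) = 2 for A while rank(B + 4I) = 1 for B, so the number of Jordan blocks at λ = -4 differs. A and B are not similar.

No.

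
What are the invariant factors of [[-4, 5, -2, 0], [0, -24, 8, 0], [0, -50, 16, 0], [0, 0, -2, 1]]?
The Jordan structure of A has elementary divisors (x + 4)^2, (x + 4), (x - 1). Arranging the block sizes at each eigenvalue in decreasing order and taking row products gives the invariant factors.

Invariant factors (smallest first, each dividing the next): x + 4, (x - 1)(x + 4)^2.

Check: the last factor (x - 1)(x + 4)^2 is the minimal polynomial, and the product (x - 1)(x + 4)^3 is the characteristic polynomial.

x + 4, (x - 1)(x + 4)^2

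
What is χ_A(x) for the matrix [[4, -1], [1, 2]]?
χ_A(x) = (x - 3)^2

xI - A = [[x - 4, 1], [-1, x - 2]].

Expanding det(xI - A) along the first row:
det(xI - A) = + (x - 4)·det([[x - 2]]) - (1)·det([[-1]]).

Evaluating gives χ_A(x) = x^2 - 6x + 9 = (x - 3)^2.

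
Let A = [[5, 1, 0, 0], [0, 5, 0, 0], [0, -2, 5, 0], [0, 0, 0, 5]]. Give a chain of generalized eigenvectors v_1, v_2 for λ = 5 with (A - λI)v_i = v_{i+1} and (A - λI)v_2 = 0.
v_1 = [[-2, 1, 0, 2]]^T, v_2 = [[1, 0, -2, 0]]^T

We seek v_1 ∈ ker((A - 5I)^2) \ ker(A - 5I), then set v_{i+1} = (A - 5I) v_i.

One such chain is v_1 = [[-2, 1, 0, 2]]^T, v_2 = [[1, 0, -2, 0]]^T. Check: (A - 5I) v_2 = [[0, 0, 0, 0]]^T = 0.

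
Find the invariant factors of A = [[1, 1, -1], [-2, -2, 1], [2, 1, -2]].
The Jordan structure of A has elementary divisors (x + 1)^2, (x + 1). Arranging the block sizes at each eigenvalue in decreasing order and taking row products gives the invariant factors.

Invariant factors (smallest first, each dividing the next): x + 1, (x + 1)^2.

Check: the last factor (x + 1)^2 is the minimal polynomial, and the product (x + 1)^3 is the characteristic polynomial.

x + 1, (x + 1)^2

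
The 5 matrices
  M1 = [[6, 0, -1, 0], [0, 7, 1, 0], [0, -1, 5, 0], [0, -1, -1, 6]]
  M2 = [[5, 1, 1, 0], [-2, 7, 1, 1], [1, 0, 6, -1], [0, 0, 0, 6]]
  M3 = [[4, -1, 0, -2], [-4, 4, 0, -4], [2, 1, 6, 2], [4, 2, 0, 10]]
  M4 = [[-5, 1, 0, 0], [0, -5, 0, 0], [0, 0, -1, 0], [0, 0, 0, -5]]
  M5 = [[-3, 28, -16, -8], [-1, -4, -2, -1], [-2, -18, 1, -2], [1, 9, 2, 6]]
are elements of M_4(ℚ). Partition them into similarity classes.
Characteristic polynomials: χ_{M1} = (x - 6)^4, χ_{M2} = (x - 6)^4, χ_{M3} = (x - 6)^4, χ_{M4} = (x + 1)(x + 5)^3, χ_{M5} = (x - 5)^2(x + 5)^2.

{M1, M2}: invariant factors x - 6, (x - 6)^3.

{M3}: invariant factors x - 6, x - 6, (x - 6)^2.

{M4}: invariant factors x + 5, (x + 1)(x + 5)^2.

{M5}: invariant factors x - 5, (x - 5)(x + 5)^2.

Matrices are similar if and only if their invariant-factor lists agree; the partition into similarity classes is {M1, M2}, {M3}, {M4}, {M5}.

4 classes: {M1, M2}, {M3}, {M4}, {M5}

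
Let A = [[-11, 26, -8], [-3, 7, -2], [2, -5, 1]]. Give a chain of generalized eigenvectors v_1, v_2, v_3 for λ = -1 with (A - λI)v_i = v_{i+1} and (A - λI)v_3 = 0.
We seek v_1 ∈ ker((A + I)^3) \ ker((A + I)^2), then set v_{i+1} = (A + I) v_i.

One such chain is v_1 = [[-1, 0, 1]]^T, v_2 = [[2, 1, 0]]^T, v_3 = [[6, 2, -1]]^T. Check: (A + I) v_3 = [[0, 0, 0]]^T = 0.

v_1 = [[-1, 0, 1]]^T, v_2 = [[2, 1, 0]]^T, v_3 = [[6, 2, -1]]^T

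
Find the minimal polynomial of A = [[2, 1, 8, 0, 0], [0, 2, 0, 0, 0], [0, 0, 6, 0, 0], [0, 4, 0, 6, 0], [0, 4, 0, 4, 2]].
The characteristic polynomial factors as (x - 6)^2(x - 2)^3. The minimal polynomial is ∏(x - λ)^{k_λ} where k_λ is the size of the largest Jordan block at λ.

For λ = 2: rank(A - 2I) = 3, and the largest Jordan block has size 2 (the smallest k with rank((A - 2I)^k) = rank((A - 2I)^(k+1))).
For λ = 6: rank(A - 6I) = 3, and the largest Jordan block has size 1 (the smallest k with rank((A - 6I)^k) = rank((A - 6I)^(k+1))).

So m_A(x) = (x - 6)(x - 2)^2.

m_A(x) = (x - 6)(x - 2)^2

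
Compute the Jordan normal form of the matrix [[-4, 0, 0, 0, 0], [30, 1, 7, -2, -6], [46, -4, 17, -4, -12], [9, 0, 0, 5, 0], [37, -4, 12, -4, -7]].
J = [[-4, 0, 0, 0, 0], [0, 3, 1, 0, 0], [0, 0, 3, 0, 0], [0, 0, 0, 5, 0], [0, 0, 0, 0, 5]]

The characteristic polynomial is det(xI - A) = (x - 5)^2(x - 3)^2(x + 4), so the eigenvalues are -4 (algebraic multiplicity 1), 3 (algebraic multiplicity 2), 5 (algebraic multiplicity 2).

For λ = -4: algebraic multiplicity 1 gives one 1×1 block.

For λ = 3: rank(A - 3I) = 4, rank((A - 3I)^2) = 3. The eigenspace has dimension 5 - 4 = 1, so there is 1 Jordan block; the rank sequence gives block sizes [2].

For λ = 5: rank(A - 5I) = 3. The eigenspace has dimension 5 - 3 = 2, so there are 2 Jordan blocks; the rank sequence gives block sizes [1, 1].

Assembling the blocks gives the Jordan form J above.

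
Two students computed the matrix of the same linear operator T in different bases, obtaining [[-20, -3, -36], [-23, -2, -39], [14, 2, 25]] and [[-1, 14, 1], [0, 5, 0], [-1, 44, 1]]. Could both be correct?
No.

trace(A) = 3 but trace(B) = 5. The trace is a similarity invariant, so A and B are not similar.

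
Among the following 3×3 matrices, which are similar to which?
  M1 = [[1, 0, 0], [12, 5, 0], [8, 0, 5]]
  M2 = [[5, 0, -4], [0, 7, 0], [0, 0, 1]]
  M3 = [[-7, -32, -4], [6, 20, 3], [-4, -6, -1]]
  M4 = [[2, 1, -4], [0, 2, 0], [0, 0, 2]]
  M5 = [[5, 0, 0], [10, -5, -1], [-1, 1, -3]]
5 classes: {M1}, {M2}, {M3}, {M4}, {M5}

Characteristic polynomials: χ_{M1} = (x - 5)^2(x - 1), χ_{M2} = (x - 7)(x - 5)(x - 1), χ_{M3} = (x - 6)(x - 5)(x - 1), χ_{M4} = (x - 2)^3, χ_{M5} = (x - 5)(x + 4)^2.

{M1}: invariant factors x - 5, (x - 5)(x - 1).

{M2}: invariant factors (x - 7)(x - 5)(x - 1).

{M3}: invariant factors (x - 6)(x - 5)(x - 1).

{M4}: invariant factors x - 2, (x - 2)^2.

{M5}: invariant factors (x - 5)(x + 4)^2.

Matrices are similar if and only if their invariant-factor lists agree; the partition into similarity classes is {M1}, {M2}, {M3}, {M4}, {M5}.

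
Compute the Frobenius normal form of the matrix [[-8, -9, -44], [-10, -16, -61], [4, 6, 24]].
R = [[0, 0, 4], [1, 0, -4], [0, 1, 0]]

The invariant factors of A (the non-unit diagonal entries of the Smith normal form of xI - A over ℚ[x]) are x^3 + 4x - 4, each dividing the next. The characteristic polynomial is their product, x^3 + 4x - 4.

The rational canonical form is the block-diagonal matrix of companion matrices C(f_i):
R = [[0, 0, 4], [1, 0, -4], [0, 1, 0]].

Note the characteristic polynomial does not split into linear factors over ℚ, so A has no Jordan form over ℚ; the rational canonical form exists over any field.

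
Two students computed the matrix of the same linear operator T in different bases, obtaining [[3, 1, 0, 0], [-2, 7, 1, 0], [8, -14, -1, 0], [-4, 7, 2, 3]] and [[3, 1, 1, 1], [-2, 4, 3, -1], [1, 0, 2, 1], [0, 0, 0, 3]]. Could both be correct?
Yes.

Two matrices over a field are similar if and only if they have the same invariant factors.

Both A and B have characteristic polynomial (x - 3)^4 and minimal polynomial (x - 3)^3. Computing further, both have invariant factors x - 3, (x - 3)^3. Hence A and B are similar.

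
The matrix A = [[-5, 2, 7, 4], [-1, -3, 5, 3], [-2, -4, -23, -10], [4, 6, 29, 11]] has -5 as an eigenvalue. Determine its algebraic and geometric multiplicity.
algebraic multiplicity 4, geometric multiplicity 2

The characteristic polynomial is (x + 5)^4, so the factor x + 5 appears with exponent 4: the algebraic multiplicity is 4.

rank(A + 5I) = 2, so the eigenspace has dimension 4 - 2 = 2: the geometric multiplicity is 2.

Since 2 < 4, A is not diagonalizable.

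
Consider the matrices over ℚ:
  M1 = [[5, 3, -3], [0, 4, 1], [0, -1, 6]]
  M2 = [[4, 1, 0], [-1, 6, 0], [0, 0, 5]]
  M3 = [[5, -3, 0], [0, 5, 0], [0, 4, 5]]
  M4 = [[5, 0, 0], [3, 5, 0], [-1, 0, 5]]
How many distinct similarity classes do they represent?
1 class: {M1, M2, M3, M4}

Characteristic polynomials: χ_{M1} = (x - 5)^3, χ_{M2} = (x - 5)^3, χ_{M3} = (x - 5)^3, χ_{M4} = (x - 5)^3.

{M1, M2, M3, M4}: invariant factors x - 5, (x - 5)^2.

Matrices are similar if and only if their invariant-factor lists agree; the partition into similarity classes is {M1, M2, M3, M4}.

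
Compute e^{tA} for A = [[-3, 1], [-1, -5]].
A has Jordan form J = [[-4, 1], [0, -4]] with A = PJP^{-1}, so e^{tA} = P e^{tJ} P^{-1}.

For a Jordan block J_k(λ), e^{tJ_k(λ)} = e^{λt} · (I + tN + t^2 N^2/2! + ... + t^{k-1} N^{k-1}/(k-1)!) where N is the nilpotent superdiagonal part.

Assembling the blocks and conjugating back gives the entries of e^{tA} as shown above.

e^{tA} = [[(t + 1)*e^{-4*t}, t*e^{-4*t}], [-t*e^{-4*t}, (1 - t)*e^{-4*t}]]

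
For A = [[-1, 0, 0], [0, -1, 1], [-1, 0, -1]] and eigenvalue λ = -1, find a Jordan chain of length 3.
v_1 = [[-1, 0, 1]]^T, v_2 = [[0, 1, 1]]^T, v_3 = [[0, 1, 0]]^T

We seek v_1 ∈ ker((A + I)^3) \ ker((A + I)^2), then set v_{i+1} = (A + I) v_i.

One such chain is v_1 = [[-1, 0, 1]]^T, v_2 = [[0, 1, 1]]^T, v_3 = [[0, 1, 0]]^T. Check: (A + I) v_3 = [[0, 0, 0]]^T = 0.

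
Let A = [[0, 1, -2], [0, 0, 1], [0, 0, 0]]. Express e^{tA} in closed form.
e^{tA} = [[1, t, t*(t - 4)/2], [0, 1, t], [0, 0, 1]]

A has Jordan form J = [[0, 1, 0], [0, 0, 1], [0, 0, 0]] with A = PJP^{-1}, so e^{tA} = P e^{tJ} P^{-1}.

For a Jordan block J_k(λ), e^{tJ_k(λ)} = e^{λt} · (I + tN + t^2 N^2/2! + ... + t^{k-1} N^{k-1}/(k-1)!) where N is the nilpotent superdiagonal part.

Assembling the blocks and conjugating back gives the entries of e^{tA} as shown above.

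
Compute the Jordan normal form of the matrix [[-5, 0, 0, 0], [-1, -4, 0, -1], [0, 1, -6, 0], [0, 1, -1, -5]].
The characteristic polynomial is det(xI - A) = (x + 5)^4, so the eigenvalues are -5 (algebraic multiplicity 4).

For λ = -5: rank(A + 5I) = 2, rank((A + 5I)^2) = 1, rank((A + 5I)^3) = 0. The eigenspace has dimension 4 - 2 = 2, so there are 2 Jordan blocks; the rank sequence gives block sizes [3, 1].

Assembling the blocks gives the Jordan form J above.

J = [[-5, 1, 0, 0], [0, -5, 1, 0], [0, 0, -5, 0], [0, 0, 0, -5]]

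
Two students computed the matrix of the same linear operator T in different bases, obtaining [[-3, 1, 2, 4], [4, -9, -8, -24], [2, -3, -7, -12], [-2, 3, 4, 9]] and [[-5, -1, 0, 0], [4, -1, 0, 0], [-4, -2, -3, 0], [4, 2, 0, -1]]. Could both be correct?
Two matrices over a field are similar if and only if they have the same invariant factors.

Both A and B have characteristic polynomial (x + 1)(x + 3)^3 and minimal polynomial (x + 1)(x + 3)^2. Computing further, both have invariant factors x + 3, (x + 1)(x + 3)^2. Hence A and B are similar.

Yes.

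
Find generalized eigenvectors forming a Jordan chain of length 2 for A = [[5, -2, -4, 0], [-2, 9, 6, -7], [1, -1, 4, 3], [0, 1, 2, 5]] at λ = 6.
We seek v_1 ∈ ker((A - 6I)^2) \ ker(A - 6I), then set v_{i+1} = (A - 6I) v_i.

One such chain is v_1 = [[-8, 7, -1, 4]]^T, v_2 = [[-2, 3, -1, 1]]^T. Check: (A - 6I) v_2 = [[0, 0, 0, 0]]^T = 0.

v_1 = [[-8, 7, -1, 4]]^T, v_2 = [[-2, 3, -1, 1]]^T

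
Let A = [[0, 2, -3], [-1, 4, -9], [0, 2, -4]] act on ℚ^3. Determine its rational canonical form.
R = [[0, 0, -2], [1, 0, -4], [0, 1, 0]]

The invariant factors of A (the non-unit diagonal entries of the Smith normal form of xI - A over ℚ[x]) are x^3 + 4x + 2, each dividing the next. The characteristic polynomial is their product, x^3 + 4x + 2.

The rational canonical form is the block-diagonal matrix of companion matrices C(f_i):
R = [[0, 0, -2], [1, 0, -4], [0, 1, 0]].

Note the characteristic polynomial does not split into linear factors over ℚ, so A has no Jordan form over ℚ; the rational canonical form exists over any field.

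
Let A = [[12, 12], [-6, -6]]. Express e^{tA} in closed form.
A has Jordan form J = [[0, 0], [0, 6]] with A = PJP^{-1}, so e^{tA} = P e^{tJ} P^{-1}.

For a Jordan block J_k(λ), e^{tJ_k(λ)} = e^{λt} · (I + tN + t^2 N^2/2! + ... + t^{k-1} N^{k-1}/(k-1)!) where N is the nilpotent superdiagonal part.

Assembling the blocks and conjugating back gives the entries of e^{tA} as shown above.

e^{tA} = [[2*e^{6*t} - 1, 2*e^{6*t} - 2], [1 - e^{6*t}, 2 - e^{6*t}]]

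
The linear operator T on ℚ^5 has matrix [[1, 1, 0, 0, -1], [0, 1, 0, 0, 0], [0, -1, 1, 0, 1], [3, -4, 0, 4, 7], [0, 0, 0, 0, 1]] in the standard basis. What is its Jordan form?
J = [[1, 1, 0, 0, 0], [0, 1, 0, 0, 0], [0, 0, 1, 0, 0], [0, 0, 0, 1, 0], [0, 0, 0, 0, 4]]

The characteristic polynomial is det(xI - A) = (x - 4)(x - 1)^4, so the eigenvalues are 1 (algebraic multiplicity 4), 4 (algebraic multiplicity 1).

For λ = 1: rank(A - I) = 2, rank((A - I)^2) = 1. The eigenspace has dimension 5 - 2 = 3, so there are 3 Jordan blocks; the rank sequence gives block sizes [2, 1, 1].

For λ = 4: algebraic multiplicity 1 gives one 1×1 block.

Assembling the blocks gives the Jordan form J above.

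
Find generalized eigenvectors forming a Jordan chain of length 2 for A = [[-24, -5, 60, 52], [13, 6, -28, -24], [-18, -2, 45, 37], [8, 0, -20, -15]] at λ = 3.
We seek v_1 ∈ ker((A - 3I)^2) \ ker(A - 3I), then set v_{i+1} = (A - 3I) v_i.

One such chain is v_1 = [[5, -2, 2, 0]]^T, v_2 = [[-5, 3, -2, 0]]^T. Check: (A - 3I) v_2 = [[0, 0, 0, 0]]^T = 0.

v_1 = [[5, -2, 2, 0]]^T, v_2 = [[-5, 3, -2, 0]]^T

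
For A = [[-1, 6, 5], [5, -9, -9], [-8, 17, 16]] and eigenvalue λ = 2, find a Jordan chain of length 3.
We seek v_1 ∈ ker((A - 2I)^3) \ ker((A - 2I)^2), then set v_{i+1} = (A - 2I) v_i.

One such chain is v_1 = [[-5, 7, -11]]^T, v_2 = [[2, -3, 5]]^T, v_3 = [[1, -2, 3]]^T. Check: (A - 2I) v_3 = [[0, 0, 0]]^T = 0.

v_1 = [[-5, 7, -11]]^T, v_2 = [[2, -3, 5]]^T, v_3 = [[1, -2, 3]]^T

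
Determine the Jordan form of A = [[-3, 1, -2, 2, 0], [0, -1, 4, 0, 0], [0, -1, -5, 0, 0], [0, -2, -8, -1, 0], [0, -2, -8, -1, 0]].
The characteristic polynomial is det(xI - A) = x(x + 1)(x + 3)^3, so the eigenvalues are -3 (algebraic multiplicity 3), -1 (algebraic multiplicity 1), 0 (algebraic multiplicity 1).

For λ = -3: rank(A + 3I) = 3, rank((A + 3I)^2) = 2. The eigenspace has dimension 5 - 3 = 2, so there are 2 Jordan blocks; the rank sequence gives block sizes [2, 1].

For λ = -1: algebraic multiplicity 1 gives one 1×1 block.

For λ = 0: algebraic multiplicity 1 gives one 1×1 block.

Assembling the blocks gives the Jordan form J above.

J = [[-3, 1, 0, 0, 0], [0, -3, 0, 0, 0], [0, 0, -3, 0, 0], [0, 0, 0, -1, 0], [0, 0, 0, 0, 0]]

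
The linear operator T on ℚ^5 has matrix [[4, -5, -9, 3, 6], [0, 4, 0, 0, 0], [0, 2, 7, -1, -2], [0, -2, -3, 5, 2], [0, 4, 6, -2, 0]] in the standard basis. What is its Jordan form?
The characteristic polynomial is det(xI - A) = (x - 4)^5, so the eigenvalues are 4 (algebraic multiplicity 5).

For λ = 4: rank(A - 4I) = 2, rank((A - 4I)^2) = 0. The eigenspace has dimension 5 - 2 = 3, so there are 3 Jordan blocks; the rank sequence gives block sizes [2, 2, 1].

Assembling the blocks gives the Jordan form J above.

J = [[4, 1, 0, 0, 0], [0, 4, 0, 0, 0], [0, 0, 4, 1, 0], [0, 0, 0, 4, 0], [0, 0, 0, 0, 4]]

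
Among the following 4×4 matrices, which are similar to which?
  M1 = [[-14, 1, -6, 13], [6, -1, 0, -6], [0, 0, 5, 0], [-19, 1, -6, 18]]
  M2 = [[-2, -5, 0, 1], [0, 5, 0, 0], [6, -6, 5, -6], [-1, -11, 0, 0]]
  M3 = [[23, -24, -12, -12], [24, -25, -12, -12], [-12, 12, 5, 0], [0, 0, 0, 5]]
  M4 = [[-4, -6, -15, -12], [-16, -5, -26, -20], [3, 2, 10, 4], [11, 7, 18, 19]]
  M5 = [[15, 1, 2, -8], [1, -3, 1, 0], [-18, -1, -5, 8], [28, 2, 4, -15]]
4 classes: {M1, M2}, {M3}, {M4}, {M5}

Characteristic polynomials: χ_{M1} = (x - 5)^2(x + 1)^2, χ_{M2} = (x - 5)^2(x + 1)^2, χ_{M3} = (x - 5)^2(x + 1)^2, χ_{M4} = (x - 5)^4, χ_{M5} = (x - 1)(x + 3)^3.

{M1, M2}: invariant factors x - 5, (x - 5)(x + 1)^2.

{M3}: invariant factors (x - 5)(x + 1), (x - 5)(x + 1).

{M4}: invariant factors x - 5, (x - 5)^3.

{M5}: invariant factors (x - 1)(x + 3)^3.

Matrices are similar if and only if their invariant-factor lists agree; the partition into similarity classes is {M1, M2}, {M3}, {M4}, {M5}.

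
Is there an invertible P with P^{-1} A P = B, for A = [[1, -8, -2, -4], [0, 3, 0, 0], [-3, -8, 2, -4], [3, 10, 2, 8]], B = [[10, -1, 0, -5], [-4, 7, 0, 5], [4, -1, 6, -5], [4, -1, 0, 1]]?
No.

trace(A) = 14 but trace(B) = 24. The trace is a similarity invariant, so A and B are not similar.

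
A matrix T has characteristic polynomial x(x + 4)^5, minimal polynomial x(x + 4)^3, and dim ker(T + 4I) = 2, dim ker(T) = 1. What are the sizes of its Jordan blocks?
λ = -4: algebraic multiplicity 5 (exponent in χ_T), largest block size 3 (exponent in m_T), 2 blocks (geometric multiplicity). These force block sizes [3, 2].
λ = 0: algebraic multiplicity 1 (exponent in χ_T), largest block size 1 (exponent in m_T), 1 block (geometric multiplicity). This forces block sizes [1].

Jordan blocks: (-4, 3), (-4, 2), (0, 1)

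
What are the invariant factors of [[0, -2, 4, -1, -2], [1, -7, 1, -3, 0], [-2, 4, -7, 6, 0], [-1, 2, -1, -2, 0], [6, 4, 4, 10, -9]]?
The Jordan structure of A has elementary divisors (x + 5)^3, (x + 5), (x + 5). Arranging the block sizes at each eigenvalue in decreasing order and taking row products gives the invariant factors.

Invariant factors (smallest first, each dividing the next): x + 5, x + 5, (x + 5)^3.

Check: the last factor (x + 5)^3 is the minimal polynomial, and the product (x + 5)^5 is the characteristic polynomial.

x + 5, x + 5, (x + 5)^3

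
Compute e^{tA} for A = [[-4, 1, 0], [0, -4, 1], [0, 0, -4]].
A has Jordan form J = [[-4, 1, 0], [0, -4, 1], [0, 0, -4]] with A = PJP^{-1}, so e^{tA} = P e^{tJ} P^{-1}.

For a Jordan block J_k(λ), e^{tJ_k(λ)} = e^{λt} · (I + tN + t^2 N^2/2! + ... + t^{k-1} N^{k-1}/(k-1)!) where N is the nilpotent superdiagonal part.

Assembling the blocks and conjugating back gives the entries of e^{tA} as shown above.

e^{tA} = [[e^{-4*t}, t*e^{-4*t}, t^2*e^{-4*t}/2], [0, e^{-4*t}, t*e^{-4*t}], [0, 0, e^{-4*t}]]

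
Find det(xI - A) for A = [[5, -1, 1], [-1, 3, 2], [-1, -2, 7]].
χ_A(x) = (x - 5)^3

xI - A = [[x - 5, 1, -1], [1, x - 3, -2], [1, 2, x - 7]].

Expanding det(xI - A) along the first row:
det(xI - A) = + (x - 5)·det([[x - 3, -2], [2, x - 7]]) - (1)·det([[1, -2], [1, x - 7]]) + (-1)·det([[1, x - 3], [1, 2]]).

Evaluating gives χ_A(x) = x^3 - 15x^2 + 75x - 125 = (x - 5)^3.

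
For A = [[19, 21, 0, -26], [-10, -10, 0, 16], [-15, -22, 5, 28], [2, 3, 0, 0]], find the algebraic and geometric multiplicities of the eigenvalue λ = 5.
algebraic multiplicity 2, geometric multiplicity 1

The characteristic polynomial is (x - 5)^2(x - 2)^2, so the factor x - 5 appears with exponent 2: the algebraic multiplicity is 2.

rank(A - 5I) = 3, so the eigenspace has dimension 4 - 3 = 1: the geometric multiplicity is 1.

Since 1 < 2, A is not diagonalizable.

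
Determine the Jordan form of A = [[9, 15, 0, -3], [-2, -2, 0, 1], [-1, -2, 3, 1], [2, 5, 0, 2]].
J = [[3, 1, 0, 0], [0, 3, 0, 0], [0, 0, 3, 1], [0, 0, 0, 3]]

The characteristic polynomial is det(xI - A) = (x - 3)^4, so the eigenvalues are 3 (algebraic multiplicity 4).

For λ = 3: rank(A - 3I) = 2, rank((A - 3I)^2) = 0. The eigenspace has dimension 4 - 2 = 2, so there are 2 Jordan blocks; the rank sequence gives block sizes [2, 2].

Assembling the blocks gives the Jordan form J above.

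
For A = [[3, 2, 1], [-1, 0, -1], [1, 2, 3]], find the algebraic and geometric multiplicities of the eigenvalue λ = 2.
algebraic multiplicity 3, geometric multiplicity 2

The characteristic polynomial is (x - 2)^3, so the factor x - 2 appears with exponent 3: the algebraic multiplicity is 3.

rank(A - 2I) = 1, so the eigenspace has dimension 3 - 1 = 2: the geometric multiplicity is 2.

Since 2 < 3, A is not diagonalizable.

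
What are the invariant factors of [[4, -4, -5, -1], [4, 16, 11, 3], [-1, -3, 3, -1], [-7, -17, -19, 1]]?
The Jordan structure of A has elementary divisors (x - 6)^2, (x - 6)^2. Arranging the block sizes at each eigenvalue in decreasing order and taking row products gives the invariant factors.

Invariant factors (smallest first, each dividing the next): (x - 6)^2, (x - 6)^2.

Check: the last factor (x - 6)^2 is the minimal polynomial, and the product (x - 6)^4 is the characteristic polynomial.

(x - 6)^2, (x - 6)^2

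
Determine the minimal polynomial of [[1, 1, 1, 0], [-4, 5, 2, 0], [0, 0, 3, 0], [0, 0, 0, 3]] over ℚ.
m_A(x) = (x - 3)^2

The characteristic polynomial factors as (x - 3)^4. The minimal polynomial is ∏(x - λ)^{k_λ} where k_λ is the size of the largest Jordan block at λ.

For λ = 3: rank(A - 3I) = 1, and the largest Jordan block has size 2 (the smallest k with rank((A - 3I)^k) = rank((A - 3I)^(k+1))).

So m_A(x) = (x - 3)^2.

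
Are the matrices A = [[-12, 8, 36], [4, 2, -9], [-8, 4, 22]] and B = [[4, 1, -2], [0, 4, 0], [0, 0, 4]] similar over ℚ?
Yes.

Two matrices over a field are similar if and only if they have the same invariant factors.

Both A and B have characteristic polynomial (x - 4)^3 and minimal polynomial (x - 4)^2. Computing further, both have invariant factors x - 4, (x - 4)^2. Hence A and B are similar.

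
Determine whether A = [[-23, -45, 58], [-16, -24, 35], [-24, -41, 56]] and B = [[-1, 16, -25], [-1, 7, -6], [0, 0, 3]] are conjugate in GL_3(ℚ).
Yes.

Two matrices over a field are similar if and only if they have the same invariant factors.

Both A and B have characteristic polynomial (x - 3)^3 and minimal polynomial (x - 3)^3. Computing further, both have invariant factors (x - 3)^3. Hence A and B are similar.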